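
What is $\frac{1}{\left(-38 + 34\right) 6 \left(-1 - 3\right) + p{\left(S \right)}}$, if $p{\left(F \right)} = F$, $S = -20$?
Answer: $\frac{1}{76} \approx 0.013158$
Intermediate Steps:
$\frac{1}{\left(-38 + 34\right) 6 \left(-1 - 3\right) + p{\left(S \right)}} = \frac{1}{\left(-38 + 34\right) 6 \left(-1 - 3\right) - 20} = \frac{1}{- 4 \cdot 6 \left(-4\right) - 20} = \frac{1}{\left(-4\right) \left(-24\right) - 20} = \frac{1}{96 - 20} = \frac{1}{76}$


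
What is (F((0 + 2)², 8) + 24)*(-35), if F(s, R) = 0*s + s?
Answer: -980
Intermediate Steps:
F(s, R) = s (F(s, R) = 0 + s = s)
(F((0 + 2)², 8) + 24)*(-35) = ((0 + 2)² + 24)*(-35) = (2² + 24)*(-35) = (4 + 24)*(-35) = 28*(-35) = -980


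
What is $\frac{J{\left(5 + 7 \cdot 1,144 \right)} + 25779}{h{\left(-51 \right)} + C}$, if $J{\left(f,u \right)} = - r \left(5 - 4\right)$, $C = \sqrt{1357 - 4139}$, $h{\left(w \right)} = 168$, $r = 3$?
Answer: $\frac{2165184}{15503} - \frac{12888 i \sqrt{2782}}{15503} \approx 139.66 - 43.848 i$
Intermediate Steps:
$C = i \sqrt{2782}$ ($C = \sqrt{-2782} = i \sqrt{2782} \approx 52.745 i$)
$J{\left(f,u \right)} = -3$ ($J{\left(f,u \right)} = \left(-1\right) 3 \left(5 - 4\right) = \left(-3\right) 1 = -3$)
$\frac{J{\left(5 + 7 \cdot 1,144 \right)} + 25779}{h{\left(-51 \right)} + C} = \frac{-3 + 25779}{168 + i \sqrt{2782}} = \frac{25776}{168 + i \sqrt{2782}}$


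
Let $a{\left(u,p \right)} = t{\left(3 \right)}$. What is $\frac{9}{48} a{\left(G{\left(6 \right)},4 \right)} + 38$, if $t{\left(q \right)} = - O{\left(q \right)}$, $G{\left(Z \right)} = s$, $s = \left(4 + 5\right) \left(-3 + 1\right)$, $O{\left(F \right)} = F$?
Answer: $\frac{599}{16} \approx 37.438$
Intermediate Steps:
$s = -18$ ($s = 9 \left(-2\right) = -18$)
$G{\left(Z \right)} = -18$
$t{\left(q \right)} = - q$
$a{\left(u,p \right)} = -3$ ($a{\left(u,p \right)} = \left(-1\right) 3 = -3$)
$\frac{9}{48} a{\left(G{\left(6 \right)},4 \right)} + 38 = \frac{9}{48} \left(-3\right) + 38 = 9 \cdot \frac{1}{48} \left(-3\right) + 38 = \frac{3}{16} \left(-3\right) + 38 = - \frac{9}{16} + 38 = \frac{599}{16}$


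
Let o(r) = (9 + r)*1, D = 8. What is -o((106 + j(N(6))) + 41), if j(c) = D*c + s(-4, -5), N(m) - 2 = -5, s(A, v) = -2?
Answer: -130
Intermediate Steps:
N(m) = -3 (N(m) = 2 - 5 = -3)
j(c) = -2 + 8*c (j(c) = 8*c - 2 = -2 + 8*c)
o(r) = 9 + r
-o((106 + j(N(6))) + 41) = -(9 + ((106 + (-2 + 8*(-3))) + 41)) = -(9 + ((106 + (-2 - 24)) + 41)) = -(9 + ((106 - 26) + 41)) = -(9 + (80 + 41)) = -(9 + 121) = -1*130 = -130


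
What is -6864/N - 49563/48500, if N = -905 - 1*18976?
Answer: -217486001/321409500 ≈ -0.67666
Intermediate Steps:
N = -19881 (N = -905 - 18976 = -19881)
-6864/N - 49563/48500 = -6864/(-19881) - 49563/48500 = -6864*(-1/19881) - 49563*1/48500 = 2288/6627 - 49563/48500 = -217486001/321409500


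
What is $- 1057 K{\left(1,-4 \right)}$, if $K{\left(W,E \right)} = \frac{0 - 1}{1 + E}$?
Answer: $- \frac{1057}{3} \approx -352.33$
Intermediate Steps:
$K{\left(W,E \right)} = - \frac{1}{1 + E}$
$- 1057 K{\left(1,-4 \right)} = - 1057 \left(- \frac{1}{1 - 4}\right) = - 1057 \left(- \frac{1}{-3}\right) = - 1057 \left(\left(-1\right) \left(- \frac{1}{3}\right)\right) = \left(-1057\right) \frac{1}{3} = - \frac{1057}{3}$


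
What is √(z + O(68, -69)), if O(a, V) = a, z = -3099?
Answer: I*√3031 ≈ 55.055*I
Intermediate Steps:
√(z + O(68, -69)) = √(-3099 + 68) = √(-3031) = I*√3031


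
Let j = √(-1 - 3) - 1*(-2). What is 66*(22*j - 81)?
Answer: -2442 + 2904*I ≈ -2442.0 + 2904.0*I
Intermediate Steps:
j = 2 + 2*I (j = √(-4) + 2 = 2*I + 2 = 2 + 2*I ≈ 2.0 + 2.0*I)
66*(22*j - 81) = 66*(22*(2 + 2*I) - 81) = 66*((44 + 44*I) - 81) = 66*(-37 + 44*I) = -2442 + 2904*I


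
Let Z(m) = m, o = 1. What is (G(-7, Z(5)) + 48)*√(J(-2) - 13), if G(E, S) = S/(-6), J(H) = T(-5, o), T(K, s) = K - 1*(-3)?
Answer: 283*I*√15/6 ≈ 182.68*I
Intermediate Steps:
T(K, s) = 3 + K (T(K, s) = K + 3 = 3 + K)
J(H) = -2 (J(H) = 3 - 5 = -2)
G(E, S) = -S/6 (G(E, S) = S*(-⅙) = -S/6)
(G(-7, Z(5)) + 48)*√(J(-2) - 13) = (-⅙*5 + 48)*√(-2 - 13) = (-⅚ + 48)*√(-15) = 283*(I*√15)/6 = 283*I*√15/6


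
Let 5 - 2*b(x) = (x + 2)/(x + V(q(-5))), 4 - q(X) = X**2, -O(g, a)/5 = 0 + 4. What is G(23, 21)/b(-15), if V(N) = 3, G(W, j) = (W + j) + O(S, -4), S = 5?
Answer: 576/47 ≈ 12.255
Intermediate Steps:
O(g, a) = -20 (O(g, a) = -5*(0 + 4) = -5*4 = -20)
G(W, j) = -20 + W + j (G(W, j) = (W + j) - 20 = -20 + W + j)
q(X) = 4 - X**2
b(x) = 5/2 - (2 + x)/(2*(3 + x)) (b(x) = 5/2 - (x + 2)/(2*(x + 3)) = 5/2 - (2 + x)/(2*(3 + x)))
G(23, 21)/b(-15) = (-20 + 23 + 21)/(((13 + 4*(-15))/(2*(3 - 15)))) = 24/(((1/2)*(13 - 60)/(-12))) = 24/(((1/2)*(-1/12)*(-47))) = 24/(47/24) = 24*(24/47) = 576/47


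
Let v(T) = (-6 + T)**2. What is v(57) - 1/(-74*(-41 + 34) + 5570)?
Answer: 15834887/6088 ≈ 2601.0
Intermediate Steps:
v(57) - 1/(-74*(-41 + 34) + 5570) = (-6 + 57)**2 - 1/(-74*(-41 + 34) + 5570) = 51**2 - 1/(-74*(-7) + 5570) = 2601 - 1/(518 + 5570) = 2601 - 1/6088 = 15834887/6088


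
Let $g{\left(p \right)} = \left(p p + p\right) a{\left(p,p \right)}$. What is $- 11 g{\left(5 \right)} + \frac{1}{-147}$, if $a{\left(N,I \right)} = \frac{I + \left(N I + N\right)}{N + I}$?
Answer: $- \frac{169786}{147} \approx -1155.0$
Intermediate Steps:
$a{\left(N,I \right)} = \frac{I + N + I N}{I + N}$ ($a{\left(N,I \right)} = \frac{I + \left(I N + N\right)}{I + N} = \frac{I + \left(N + I N\right)}{I + N} = \frac{I + N + I N}{I + N}$)
$g{\left(p \right)} = \frac{\left(p + p^{2}\right) \left(p^{2} + 2 p\right)}{2 p}$ ($g{\left(p \right)} = \left(p p + p\right) \frac{p + p + p p}{p + p} = \left(p^{2} + p\right) \frac{p + p + p^{2}}{2 p} = \left(p + p^{2}\right) \frac{1}{2 p} \left(p^{2} + 2 p\right) = \left(p + p^{2}\right) \frac{p^{2} + 2 p}{2 p} = \frac{\left(p + p^{2}\right) \left(p^{2} + 2 p\right)}{2 p}$)
$- 11 g{\left(5 \right)} + \frac{1}{-147} = - 11 \cdot \frac{1}{2} \cdot 5 \left(1 + 5\right) \left(2 + 5\right) + \frac{1}{-147} = - 11 \cdot \frac{1}{2} \cdot 5 \cdot 6 \cdot 7 - \frac{1}{147} = \left(-11\right) 105 - \frac{1}{147} = -1155 - \frac{1}{147} = - \frac{169786}{147}$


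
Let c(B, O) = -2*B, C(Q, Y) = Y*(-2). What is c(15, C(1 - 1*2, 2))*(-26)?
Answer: 780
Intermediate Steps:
C(Q, Y) = -2*Y
c(15, C(1 - 1*2, 2))*(-26) = -2*15*(-26) = -30*(-26) = 780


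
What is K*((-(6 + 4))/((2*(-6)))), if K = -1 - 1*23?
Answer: -20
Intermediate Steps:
K = -24 (K = -1 - 23 = -24)
K*((-(6 + 4))/((2*(-6)))) = -24*(-(6 + 4))/(2*(-6)) = -24*(-1*10)/(-12) = -(-240)*(-1)/12 = -24*5/6 = -20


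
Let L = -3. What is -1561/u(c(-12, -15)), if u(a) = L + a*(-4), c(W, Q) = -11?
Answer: -1561/41 ≈ -38.073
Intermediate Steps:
u(a) = -3 - 4*a (u(a) = -3 + a*(-4) = -3 - 4*a)
-1561/u(c(-12, -15)) = -1561/(-3 - 4*(-11)) = -1561/(-3 + 44) = -1561/41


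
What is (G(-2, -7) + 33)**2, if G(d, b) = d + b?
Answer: 576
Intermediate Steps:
G(d, b) = b + d
(G(-2, -7) + 33)**2 = ((-7 - 2) + 33)**2 = (-9 + 33)**2 = 24**2 = 576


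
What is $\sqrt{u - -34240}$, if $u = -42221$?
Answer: $i \sqrt{7981} \approx 89.336 i$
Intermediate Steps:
$\sqrt{u - -34240} = \sqrt{-42221 - -34240} = \sqrt{-42221 + 34240} = \sqrt{-7981} = i \sqrt{7981}$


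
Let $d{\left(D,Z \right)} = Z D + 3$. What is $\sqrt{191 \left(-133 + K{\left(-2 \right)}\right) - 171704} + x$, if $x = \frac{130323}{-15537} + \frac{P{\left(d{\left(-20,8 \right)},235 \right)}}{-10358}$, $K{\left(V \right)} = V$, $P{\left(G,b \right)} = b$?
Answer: $- \frac{87117}{10358} + i \sqrt{197489} \approx -8.4106 + 444.4 i$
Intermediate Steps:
$d{\left(D,Z \right)} = 3 + D Z$ ($d{\left(D,Z \right)} = D Z + 3 = 3 + D Z$)
$x = - \frac{87117}{10358}$ ($x = \frac{130323}{-15537} + \frac{235}{-10358} = 130323 \left(- \frac{1}{15537}\right) + 235 \left(- \frac{1}{10358}\right) = - \frac{43441}{5179} - \frac{235}{10358} = - \frac{87117}{10358} \approx -8.4106$)
$\sqrt{191 \left(-133 + K{\left(-2 \right)}\right) - 171704} + x = \sqrt{191 \left(-133 - 2\right) - 171704} - \frac{87117}{10358} = \sqrt{191 \left(-135\right) - 171704} - \frac{87117}{10358} = \sqrt{-25785 - 171704} - \frac{87117}{10358} = \sqrt{-197489} - \frac{87117}{10358} = i \sqrt{197489} - \frac{87117}{10358} = - \frac{87117}{10358} + i \sqrt{197489}$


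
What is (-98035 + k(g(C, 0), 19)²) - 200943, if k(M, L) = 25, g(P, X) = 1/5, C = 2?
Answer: -298353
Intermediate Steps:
g(P, X) = ⅕
(-98035 + k(g(C, 0), 19)²) - 200943 = (-98035 + 25²) - 200943 = (-98035 + 625) - 200943 = -97410 - 200943 = -298353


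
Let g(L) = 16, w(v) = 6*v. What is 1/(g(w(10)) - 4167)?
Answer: -1/4151 ≈ -0.00024091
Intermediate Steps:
1/(g(w(10)) - 4167) = 1/(16 - 4167) = 1/(-4151) = -1/4151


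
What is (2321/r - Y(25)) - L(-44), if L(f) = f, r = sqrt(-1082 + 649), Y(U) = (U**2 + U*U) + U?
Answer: -1231 - 2321*I*sqrt(433)/433 ≈ -1231.0 - 111.54*I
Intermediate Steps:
Y(U) = U + 2*U**2 (Y(U) = (U**2 + U**2) + U = 2*U**2 + U = U + 2*U**2)
r = I*sqrt(433) (r = sqrt(-433) = I*sqrt(433) ≈ 20.809*I)
(2321/r - Y(25)) - L(-44) = (2321/((I*sqrt(433))) - 25*(1 + 2*25)) - 1*(-44) = (2321*(-I*sqrt(433)/433) - 25*(1 + 50)) + 44 = (-2321*I*sqrt(433)/433 - 25*51) + 44 = (-2321*I*sqrt(433)/433 - 1*1275) + 44 = (-2321*I*sqrt(433)/433 - 1275) + 44 = (-1275 - 2321*I*sqrt(433)/433) + 44 = -1231 - 2321*I*sqrt(433)/433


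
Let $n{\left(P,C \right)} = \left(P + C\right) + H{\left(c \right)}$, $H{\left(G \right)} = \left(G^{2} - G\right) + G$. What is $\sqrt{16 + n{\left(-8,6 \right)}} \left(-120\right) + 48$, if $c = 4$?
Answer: $48 - 120 \sqrt{30} \approx -609.27$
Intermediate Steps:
$H{\left(G \right)} = G^{2}$
$n{\left(P,C \right)} = 16 + C + P$ ($n{\left(P,C \right)} = \left(P + C\right) + 4^{2} = \left(C + P\right) + 16 = 16 + C + P$)
$\sqrt{16 + n{\left(-8,6 \right)}} \left(-120\right) + 48 = \sqrt{16 + \left(16 + 6 - 8\right)} \left(-120\right) + 48 = \sqrt{16 + 14} \left(-120\right) + 48 = \sqrt{30} \left(-120\right) + 48 = - 120 \sqrt{30} + 48 = 48 - 120 \sqrt{30}$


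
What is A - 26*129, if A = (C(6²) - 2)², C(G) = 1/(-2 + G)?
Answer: -3872735/1156 ≈ -3350.1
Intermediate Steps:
A = 4489/1156 (A = (1/(-2 + 6²) - 2)² = (1/(-2 + 36) - 2)² = (1/34 - 2)² = (-67/34)² = 4489/1156 ≈ 3.8832)
A - 26*129 = 4489/1156 - 26*129 = 4489/1156 - 3354 = -3872735/1156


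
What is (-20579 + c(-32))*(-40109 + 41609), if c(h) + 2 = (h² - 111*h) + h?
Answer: -24055500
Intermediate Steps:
c(h) = -2 + h² - 110*h (c(h) = -2 + ((h² - 111*h) + h) = -2 + (h² - 110*h) = -2 + h² - 110*h)
(-20579 + c(-32))*(-40109 + 41609) = (-20579 + (-2 + (-32)² - 110*(-32)))*(-40109 + 41609) = (-20579 + (-2 + 1024 + 3520))*1500 = (-20579 + 4542)*1500 = -16037*1500 = -24055500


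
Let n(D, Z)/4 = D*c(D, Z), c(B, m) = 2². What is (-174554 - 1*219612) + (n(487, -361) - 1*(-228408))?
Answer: -157966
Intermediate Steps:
c(B, m) = 4
n(D, Z) = 16*D (n(D, Z) = 4*(D*4) = 4*(4*D) = 16*D)
(-174554 - 1*219612) + (n(487, -361) - 1*(-228408)) = (-174554 - 1*219612) + (16*487 - 1*(-228408)) = (-174554 - 219612) + (7792 + 228408) = -394166 + 236200 = -157966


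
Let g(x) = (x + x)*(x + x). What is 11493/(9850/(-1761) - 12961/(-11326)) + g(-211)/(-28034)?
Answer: -3221002418695484/1243823431243 ≈ -2589.6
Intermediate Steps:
g(x) = 4*x**2 (g(x) = (2*x)*(2*x) = 4*x**2)
11493/(9850/(-1761) - 12961/(-11326)) + g(-211)/(-28034) = 11493/(9850/(-1761) - 12961/(-11326)) + (4*(-211)**2)/(-28034) = 11493/(9850*(-1/1761) - 12961*(-1/11326)) + (4*44521)*(-1/28034) = 11493/(-9850/1761 + 12961/11326) + 178084*(-1/28034) = 11493/(-88736779/19945086) - 89042/14017 = 11493*(-19945086/88736779) - 89042/14017 = -229228873398/88736779 - 89042/14017 = -3221002418695484/1243823431243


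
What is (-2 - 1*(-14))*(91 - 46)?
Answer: 540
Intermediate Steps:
(-2 - 1*(-14))*(91 - 46) = (-2 + 14)*45 = 12*45 = 540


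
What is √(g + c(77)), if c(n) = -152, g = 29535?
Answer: √29383 ≈ 171.41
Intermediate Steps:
√(g + c(77)) = √(29535 - 152) = √29383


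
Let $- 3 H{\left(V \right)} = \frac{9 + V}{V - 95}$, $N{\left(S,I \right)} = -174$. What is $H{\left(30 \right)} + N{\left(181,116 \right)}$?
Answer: $- \frac{869}{5} \approx -173.8$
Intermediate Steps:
$H{\left(V \right)} = - \frac{9 + V}{3 \left(-95 + V\right)}$ ($H{\left(V \right)} = - \frac{\left(9 + V\right) \frac{1}{V - 95}}{3} = - \frac{\left(9 + V\right) \frac{1}{-95 + V}}{3} = - \frac{\frac{1}{-95 + V} \left(9 + V\right)}{3} = - \frac{9 + V}{3 \left(-95 + V\right)}$)
$H{\left(30 \right)} + N{\left(181,116 \right)} = \frac{-9 - 30}{3 \left(-95 + 30\right)} - 174 = \frac{-9 - 30}{3 \left(-65\right)} - 174 = \frac{1}{3} \left(- \frac{1}{65}\right) \left(-39\right) - 174 = \frac{1}{5} - 174 = - \frac{869}{5}$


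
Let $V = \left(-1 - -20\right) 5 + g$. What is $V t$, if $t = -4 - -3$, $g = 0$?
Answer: $-95$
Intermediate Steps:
$V = 95$ ($V = \left(-1 - -20\right) 5 + 0 = \left(-1 + 20\right) 5 + 0 = 19 \cdot 5 + 0 = 95 + 0 = 95$)
$t = -1$ ($t = -4 + 3 = -1$)
$V t = 95 \left(-1\right) = -95$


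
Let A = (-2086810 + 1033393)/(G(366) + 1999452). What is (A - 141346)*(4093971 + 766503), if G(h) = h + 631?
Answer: -1374330702956483454/2000449 ≈ -6.8701e+11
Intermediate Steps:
G(h) = 631 + h
A = -1053417/2000449 (A = (-2086810 + 1033393)/((631 + 366) + 1999452) = -1053417/(997 + 1999452) = -1053417/2000449 ≈ -0.52659)
(A - 141346)*(4093971 + 766503) = (-1053417/2000449 - 141346)*(4093971 + 766503) = -282756517771/2000449*4860474 = -1374330702956483454/2000449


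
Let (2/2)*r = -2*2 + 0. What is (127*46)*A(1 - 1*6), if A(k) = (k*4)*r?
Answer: 467360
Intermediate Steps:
r = -4 (r = -2*2 + 0 = -4 + 0 = -4)
A(k) = -16*k (A(k) = (k*4)*(-4) = (4*k)*(-4) = -16*k)
(127*46)*A(1 - 1*6) = (127*46)*(-16*(1 - 1*6)) = 5842*(-16*(1 - 6)) = 5842*(-16*(-5)) = 5842*80 = 467360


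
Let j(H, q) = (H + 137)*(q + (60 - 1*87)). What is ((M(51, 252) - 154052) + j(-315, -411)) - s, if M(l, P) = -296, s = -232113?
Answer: 155729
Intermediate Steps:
j(H, q) = (-27 + q)*(137 + H) (j(H, q) = (137 + H)*(q + (60 - 87)) = (137 + H)*(q - 27) = (137 + H)*(-27 + q) = (-27 + q)*(137 + H))
((M(51, 252) - 154052) + j(-315, -411)) - s = ((-296 - 154052) + (-3699 - 27*(-315) + 137*(-411) - 315*(-411))) - 1*(-232113) = (-154348 + (-3699 + 8505 - 56307 + 129465)) + 232113 = (-154348 + 77964) + 232113 = -76384 + 232113 = 155729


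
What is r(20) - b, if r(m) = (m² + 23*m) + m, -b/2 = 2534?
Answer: 5948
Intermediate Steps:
b = -5068 (b = -2*2534 = -5068)
r(m) = m² + 24*m
r(20) - b = 20*(24 + 20) - 1*(-5068) = 20*44 + 5068 = 880 + 5068 = 5948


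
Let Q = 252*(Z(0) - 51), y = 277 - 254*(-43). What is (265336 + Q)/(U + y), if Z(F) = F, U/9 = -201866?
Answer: -252484/1805595 ≈ -0.13983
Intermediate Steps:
U = -1816794 (U = 9*(-201866) = -1816794)
y = 11199 (y = 277 + 10922 = 11199)
Q = -12852 (Q = 252*(0 - 51) = 252*(-51) = -12852)
(265336 + Q)/(U + y) = (265336 - 12852)/(-1816794 + 11199) = 252484/(-1805595) = 252484*(-1/1805595) = -252484/1805595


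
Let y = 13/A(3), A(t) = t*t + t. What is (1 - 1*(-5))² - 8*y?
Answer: 82/3 ≈ 27.333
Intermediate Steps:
A(t) = t + t² (A(t) = t² + t = t + t²)
y = 13/12 (y = 13/((3*(1 + 3))) = 13/((3*4)) = 13/12 ≈ 1.0833)
(1 - 1*(-5))² - 8*y = (1 - 1*(-5))² - 8*13/12 = (1 + 5)² - 26/3 = 6² - 26/3 = 36 - 26/3 = 82/3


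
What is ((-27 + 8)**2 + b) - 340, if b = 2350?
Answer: 2371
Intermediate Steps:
((-27 + 8)**2 + b) - 340 = ((-27 + 8)**2 + 2350) - 340 = ((-19)**2 + 2350) - 340 = (361 + 2350) - 340 = 2711 - 340 = 2371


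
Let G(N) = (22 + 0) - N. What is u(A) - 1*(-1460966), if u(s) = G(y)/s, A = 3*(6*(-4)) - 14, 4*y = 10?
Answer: 251286113/172 ≈ 1.4610e+6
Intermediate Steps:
y = 5/2 (y = (¼)*10 = 5/2 ≈ 2.5000)
G(N) = 22 - N
A = -86 (A = 3*(-24) - 14 = -72 - 14 = -86)
u(s) = 39/(2*s) (u(s) = (22 - 1*5/2)/s = (22 - 5/2)/s = 39/(2*s))
u(A) - 1*(-1460966) = (39/2)/(-86) - 1*(-1460966) = (39/2)*(-1/86) + 1460966 = -39/172 + 1460966 = 251286113/172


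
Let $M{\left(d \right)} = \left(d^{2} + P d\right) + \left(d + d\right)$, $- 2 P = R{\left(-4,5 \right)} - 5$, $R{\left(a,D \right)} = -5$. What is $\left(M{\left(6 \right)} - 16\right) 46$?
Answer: $2852$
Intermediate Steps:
$P = 5$ ($P = - \frac{-5 - 5}{2} = \left(- \frac{1}{2}\right) \left(-10\right) = 5$)
$M{\left(d \right)} = d^{2} + 7 d$ ($M{\left(d \right)} = \left(d^{2} + 5 d\right) + \left(d + d\right) = \left(d^{2} + 5 d\right) + 2 d = d^{2} + 7 d$)
$\left(M{\left(6 \right)} - 16\right) 46 = \left(6 \left(7 + 6\right) - 16\right) 46 = \left(6 \cdot 13 - 16\right) 46 = \left(78 - 16\right) 46 = 62 \cdot 46 = 2852$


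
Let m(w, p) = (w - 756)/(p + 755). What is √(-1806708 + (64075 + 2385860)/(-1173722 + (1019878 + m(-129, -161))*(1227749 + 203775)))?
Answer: I*√377441894933369911187154417814509/14453767622486 ≈ 1344.1*I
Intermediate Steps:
m(w, p) = (-756 + w)/(755 + p)
√(-1806708 + (64075 + 2385860)/(-1173722 + (1019878 + m(-129, -161))*(1227749 + 203775))) = √(-1806708 + (64075 + 2385860)/(-1173722 + (1019878 + (-756 - 129)/(755 - 161))*(1227749 + 203775))) = √(-1806708 + 2449935/(-1173722 + (1019878 - 885/594)*1431524)) = √(-1806708 + 2449935/(-1173722 + (1019878 + (1/594)*(-885))*1431524)) = √(-1806708 + 2449935/(-1173722 + (1019878 - 295/198)*1431524)) = √(-1806708 + 2449935/(-1173722 + (201935549/198)*1431524)) = √(-1806708 + 2449935/(-1173722 + 144537792423338/99)) = √(-1806708 + 2449935/(144537676224860/99)) = √(-1806708 + 2449935*(99/144537676224860)) = √(-1806708 + 48508713/28907535244972) = √(-52227475187324363463/28907535244972) = I*√377441894933369911187154417814509/14453767622486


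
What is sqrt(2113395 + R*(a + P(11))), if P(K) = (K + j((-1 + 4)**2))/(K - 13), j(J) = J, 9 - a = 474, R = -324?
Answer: sqrt(2267295) ≈ 1505.8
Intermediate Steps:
a = -465 (a = 9 - 1*474 = 9 - 474 = -465)
P(K) = (9 + K)/(-13 + K) (P(K) = (K + (-1 + 4)**2)/(K - 13) = (K + 3**2)/(-13 + K) = (K + 9)/(-13 + K) = (9 + K)/(-13 + K))
sqrt(2113395 + R*(a + P(11))) = sqrt(2113395 - 324*(-465 + (9 + 11)/(-13 + 11))) = sqrt(2113395 - 324*(-465 + 20/(-2))) = sqrt(2113395 - 324*(-465 - 1/2*20)) = sqrt(2113395 - 324*(-465 - 10)) = sqrt(2113395 - 324*(-475)) = sqrt(2113395 + 153900) = sqrt(2267295)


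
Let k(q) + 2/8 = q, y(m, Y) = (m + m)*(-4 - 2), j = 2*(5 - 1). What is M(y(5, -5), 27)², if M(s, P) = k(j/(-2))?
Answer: 289/16 ≈ 18.063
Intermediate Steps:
j = 8 (j = 2*4 = 8)
y(m, Y) = -12*m (y(m, Y) = (2*m)*(-6) = -12*m)
k(q) = -¼ + q
M(s, P) = -17/4 (M(s, P) = -¼ + 8/(-2) = -¼ + 8*(-½) = -¼ - 4 = -17/4)
M(y(5, -5), 27)² = (-17/4)² = 289/16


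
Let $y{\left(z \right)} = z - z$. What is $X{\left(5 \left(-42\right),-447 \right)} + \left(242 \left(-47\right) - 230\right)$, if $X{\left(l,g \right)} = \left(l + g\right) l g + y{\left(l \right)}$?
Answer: $-61684194$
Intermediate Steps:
$y{\left(z \right)} = 0$
$X{\left(l,g \right)} = g l \left(g + l\right)$ ($X{\left(l,g \right)} = \left(l + g\right) l g + 0 = \left(g + l\right) l g + 0 = l \left(g + l\right) g + 0 = g l \left(g + l\right) + 0 = g l \left(g + l\right)$)
$X{\left(5 \left(-42\right),-447 \right)} + \left(242 \left(-47\right) - 230\right) = - 447 \cdot 5 \left(-42\right) \left(-447 + 5 \left(-42\right)\right) + \left(242 \left(-47\right) - 230\right) = \left(-447\right) \left(-210\right) \left(-447 - 210\right) - 11604 = \left(-447\right) \left(-210\right) \left(-657\right) - 11604 = -61672590 - 11604 = -61684194$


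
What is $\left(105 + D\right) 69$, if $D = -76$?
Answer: $2001$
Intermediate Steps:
$\left(105 + D\right) 69 = \left(105 - 76\right) 69 = 29 \cdot 69 = 2001$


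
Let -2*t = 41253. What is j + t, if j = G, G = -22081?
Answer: -85415/2 ≈ -42708.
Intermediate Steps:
t = -41253/2 (t = -½*41253 = -41253/2 ≈ -20627.)
j = -22081
j + t = -22081 - 41253/2 = -85415/2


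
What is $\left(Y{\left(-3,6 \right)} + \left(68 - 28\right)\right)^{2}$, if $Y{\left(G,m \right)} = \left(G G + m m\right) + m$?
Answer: $8281$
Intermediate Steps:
$Y{\left(G,m \right)} = m + G^{2} + m^{2}$ ($Y{\left(G,m \right)} = \left(G^{2} + m^{2}\right) + m = m + G^{2} + m^{2}$)
$\left(Y{\left(-3,6 \right)} + \left(68 - 28\right)\right)^{2} = \left(\left(6 + \left(-3\right)^{2} + 6^{2}\right) + \left(68 - 28\right)\right)^{2} = \left(\left(6 + 9 + 36\right) + \left(68 - 28\right)\right)^{2} = \left(51 + 40\right)^{2} = 91^{2} = 8281$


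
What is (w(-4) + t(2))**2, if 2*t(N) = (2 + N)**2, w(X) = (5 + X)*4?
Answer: 144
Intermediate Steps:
w(X) = 20 + 4*X
t(N) = (2 + N)**2/2
(w(-4) + t(2))**2 = ((20 + 4*(-4)) + (2 + 2)**2/2)**2 = ((20 - 16) + (1/2)*4**2)**2 = (4 + (1/2)*16)**2 = (4 + 8)**2 = 12**2 = 144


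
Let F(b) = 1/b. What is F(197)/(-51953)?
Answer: -1/10234741 ≈ -9.7706e-8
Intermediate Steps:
F(197)/(-51953) = 1/(197*(-51953)) = (1/197)*(-1/51953) = -1/10234741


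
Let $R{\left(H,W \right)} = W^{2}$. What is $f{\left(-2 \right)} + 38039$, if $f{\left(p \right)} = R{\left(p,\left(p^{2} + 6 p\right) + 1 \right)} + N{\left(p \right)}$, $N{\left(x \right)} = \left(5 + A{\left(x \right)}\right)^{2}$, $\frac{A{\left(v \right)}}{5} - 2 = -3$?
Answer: $38088$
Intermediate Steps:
$A{\left(v \right)} = -5$ ($A{\left(v \right)} = 10 + 5 \left(-3\right) = 10 - 15 = -5$)
$N{\left(x \right)} = 0$ ($N{\left(x \right)} = \left(5 - 5\right)^{2} = 0^{2} = 0$)
$f{\left(p \right)} = \left(1 + p^{2} + 6 p\right)^{2}$ ($f{\left(p \right)} = \left(\left(p^{2} + 6 p\right) + 1\right)^{2} + 0 = \left(1 + p^{2} + 6 p\right)^{2} + 0 = \left(1 + p^{2} + 6 p\right)^{2}$)
$f{\left(-2 \right)} + 38039 = \left(1 + \left(-2\right)^{2} + 6 \left(-2\right)\right)^{2} + 38039 = \left(1 + 4 - 12\right)^{2} + 38039 = \left(-7\right)^{2} + 38039 = 49 + 38039 = 38088$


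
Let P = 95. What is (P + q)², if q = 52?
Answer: 21609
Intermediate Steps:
(P + q)² = (95 + 52)² = 147² = 21609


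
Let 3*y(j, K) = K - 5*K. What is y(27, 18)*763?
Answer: -18312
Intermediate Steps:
y(j, K) = -4*K/3 (y(j, K) = (K - 5*K)/3 = (-4*K)/3 = -4*K/3)
y(27, 18)*763 = -4/3*18*763 = -24*763 = -18312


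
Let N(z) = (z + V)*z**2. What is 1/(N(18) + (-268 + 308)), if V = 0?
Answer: 1/5872 ≈ 0.00017030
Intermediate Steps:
N(z) = z**3 (N(z) = (z + 0)*z**2 = z*z**2 = z**3)
1/(N(18) + (-268 + 308)) = 1/(18**3 + (-268 + 308)) = 1/(5832 + 40) = 1/5872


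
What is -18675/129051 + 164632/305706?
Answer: 863159149/2191759167 ≈ 0.39382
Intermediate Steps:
-18675/129051 + 164632/305706 = -18675*1/129051 + 164632*(1/305706) = -2075/14339 + 82316/152853 = 863159149/2191759167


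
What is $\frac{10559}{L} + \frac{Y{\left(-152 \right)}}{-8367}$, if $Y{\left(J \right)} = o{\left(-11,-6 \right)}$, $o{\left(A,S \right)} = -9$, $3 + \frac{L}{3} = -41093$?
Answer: $- \frac{29079187}{343850232} \approx -0.084569$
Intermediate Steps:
$L = -123288$ ($L = -9 + 3 \left(-41093\right) = -9 - 123279 = -123288$)
$Y{\left(J \right)} = -9$
$\frac{10559}{L} + \frac{Y{\left(-152 \right)}}{-8367} = \frac{10559}{-123288} - \frac{9}{-8367} = 10559 \left(- \frac{1}{123288}\right) - - \frac{3}{2789} = - \frac{10559}{123288} + \frac{3}{2789} = - \frac{29079187}{343850232}$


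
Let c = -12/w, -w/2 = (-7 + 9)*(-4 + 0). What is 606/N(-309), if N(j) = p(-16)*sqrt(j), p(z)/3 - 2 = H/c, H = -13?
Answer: -101*I*sqrt(309)/2987 ≈ -0.59438*I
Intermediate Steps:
w = 16 (w = -2*(-7 + 9)*(-4 + 0) = -4*(-4) = -2*(-8) = 16)
c = -3/4 (c = -12/16 = -12*1/16 = -3/4 ≈ -0.75000)
p(z) = 58 (p(z) = 6 + 3*(-13/(-3/4)) = 6 + 3*(-13*(-4/3)) = 6 + 3*(52/3) = 6 + 52 = 58)
N(j) = 58*sqrt(j)
606/N(-309) = 606/((58*sqrt(-309))) = 606/((58*(I*sqrt(309)))) = 606/((58*I*sqrt(309))) = 606*(-I*sqrt(309)/17922) = -101*I*sqrt(309)/2987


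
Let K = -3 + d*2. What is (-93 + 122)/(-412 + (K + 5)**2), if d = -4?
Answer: -29/376 ≈ -0.077128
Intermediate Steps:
K = -11 (K = -3 - 4*2 = -3 - 8 = -11)
(-93 + 122)/(-412 + (K + 5)**2) = (-93 + 122)/(-412 + (-11 + 5)**2) = 29/(-412 + (-6)**2) = 29/(-412 + 36) = 29/(-376) = 29*(-1/376) = -29/376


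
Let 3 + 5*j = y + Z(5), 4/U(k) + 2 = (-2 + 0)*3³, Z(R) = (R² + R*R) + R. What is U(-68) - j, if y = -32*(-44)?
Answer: -4089/14 ≈ -292.07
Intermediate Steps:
y = 1408
Z(R) = R + 2*R² (Z(R) = (R² + R²) + R = 2*R² + R = R + 2*R²)
U(k) = -1/14 (U(k) = 4/(-2 + (-2 + 0)*3³) = 4/(-2 - 2*27) = 4/(-2 - 54) = 4/(-56) = 4*(-1/56) = -1/14)
j = 292 (j = -⅗ + (1408 + 5*(1 + 2*5))/5 = -⅗ + (1408 + 5*(1 + 10))/5 = -⅗ + (1408 + 5*11)/5 = -⅗ + (1408 + 55)/5 = -⅗ + (⅕)*1463 = -⅗ + 1463/5 = 292)
U(-68) - j = -1/14 - 1*292 = -1/14 - 292 = -4089/14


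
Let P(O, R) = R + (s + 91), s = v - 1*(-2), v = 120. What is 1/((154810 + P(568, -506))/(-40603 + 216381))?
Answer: 175778/154517 ≈ 1.1376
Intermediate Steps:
s = 122 (s = 120 - 1*(-2) = 120 + 2 = 122)
P(O, R) = 213 + R (P(O, R) = R + (122 + 91) = R + 213 = 213 + R)
1/((154810 + P(568, -506))/(-40603 + 216381)) = 1/((154810 + (213 - 506))/(-40603 + 216381)) = 1/((154810 - 293)/175778) = 1/(154517*(1/175778)) = 1/(154517/175778) = 175778/154517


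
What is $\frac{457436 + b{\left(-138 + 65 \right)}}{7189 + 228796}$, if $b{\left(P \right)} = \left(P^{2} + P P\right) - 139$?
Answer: $\frac{93591}{47197} \approx 1.983$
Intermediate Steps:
$b{\left(P \right)} = -139 + 2 P^{2}$ ($b{\left(P \right)} = \left(P^{2} + P^{2}\right) - 139 = 2 P^{2} - 139 = -139 + 2 P^{2}$)
$\frac{457436 + b{\left(-138 + 65 \right)}}{7189 + 228796} = \frac{457436 - \left(139 - 2 \left(-138 + 65\right)^{2}\right)}{7189 + 228796} = \frac{457436 - \left(139 - 2 \left(-73\right)^{2}\right)}{235985} = \left(457436 + \left(-139 + 2 \cdot 5329\right)\right) \frac{1}{235985} = \left(457436 + \left(-139 + 10658\right)\right) \frac{1}{235985} = \left(457436 + 10519\right) \frac{1}{235985} = 467955 \cdot \frac{1}{235985} = \frac{93591}{47197}$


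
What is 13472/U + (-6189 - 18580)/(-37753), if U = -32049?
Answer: 285213265/1209945897 ≈ 0.23572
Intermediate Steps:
13472/U + (-6189 - 18580)/(-37753) = 13472/(-32049) + (-6189 - 18580)/(-37753) = 13472*(-1/32049) - 24769*(-1/37753) = -13472/32049 + 24769/37753 = 285213265/1209945897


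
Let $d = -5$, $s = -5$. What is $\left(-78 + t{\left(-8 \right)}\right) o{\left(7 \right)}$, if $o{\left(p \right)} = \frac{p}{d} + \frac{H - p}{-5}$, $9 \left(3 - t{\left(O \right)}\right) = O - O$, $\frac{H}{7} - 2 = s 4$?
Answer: $-1890$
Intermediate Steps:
$H = -126$ ($H = 14 + 7 \left(\left(-5\right) 4\right) = 14 + 7 \left(-20\right) = 14 - 140 = -126$)
$t{\left(O \right)} = 3$ ($t{\left(O \right)} = 3 - \frac{O - O}{9} = 3 - 0 = 3 + 0 = 3$)
$o{\left(p \right)} = \frac{126}{5}$ ($o{\left(p \right)} = \frac{p}{-5} + \frac{-126 - p}{-5} = p \left(- \frac{1}{5}\right) + \left(-126 - p\right) \left(- \frac{1}{5}\right) = - \frac{p}{5} + \left(\frac{126}{5} + \frac{p}{5}\right) = \frac{126}{5}$)
$\left(-78 + t{\left(-8 \right)}\right) o{\left(7 \right)} = \left(-78 + 3\right) \frac{126}{5} = \left(-75\right) \frac{126}{5} = -1890$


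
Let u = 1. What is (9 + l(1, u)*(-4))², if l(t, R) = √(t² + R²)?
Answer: 113 - 72*√2 ≈ 11.177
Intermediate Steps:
l(t, R) = √(R² + t²)
(9 + l(1, u)*(-4))² = (9 + √(1² + 1²)*(-4))² = (9 + √(1 + 1)*(-4))² = (9 + √2*(-4))² = (9 - 4*√2)²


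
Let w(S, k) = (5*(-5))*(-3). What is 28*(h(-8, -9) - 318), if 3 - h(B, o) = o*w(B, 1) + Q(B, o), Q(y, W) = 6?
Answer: 9912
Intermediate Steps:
w(S, k) = 75 (w(S, k) = -25*(-3) = 75)
h(B, o) = -3 - 75*o (h(B, o) = 3 - (o*75 + 6) = 3 - (75*o + 6) = 3 - (6 + 75*o) = 3 + (-6 - 75*o) = -3 - 75*o)
28*(h(-8, -9) - 318) = 28*((-3 - 75*(-9)) - 318) = 28*((-3 + 675) - 318) = 28*(672 - 318) = 28*354 = 9912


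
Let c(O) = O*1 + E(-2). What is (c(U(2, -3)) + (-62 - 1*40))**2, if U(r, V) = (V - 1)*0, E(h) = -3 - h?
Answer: 10609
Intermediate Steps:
U(r, V) = 0 (U(r, V) = (-1 + V)*0 = 0)
c(O) = -1 + O (c(O) = O*1 + (-3 - 1*(-2)) = O + (-3 + 2) = O - 1 = -1 + O)
(c(U(2, -3)) + (-62 - 1*40))**2 = ((-1 + 0) + (-62 - 1*40))**2 = (-1 + (-62 - 40))**2 = (-1 - 102)**2 = (-103)**2 = 10609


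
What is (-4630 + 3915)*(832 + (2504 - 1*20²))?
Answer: -2099240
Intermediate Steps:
(-4630 + 3915)*(832 + (2504 - 1*20²)) = -715*(832 + (2504 - 1*400)) = -715*(832 + (2504 - 400)) = -715*(832 + 2104) = -715*2936 = -2099240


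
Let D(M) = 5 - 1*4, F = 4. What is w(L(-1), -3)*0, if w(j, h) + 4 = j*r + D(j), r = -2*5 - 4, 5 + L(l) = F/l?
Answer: 0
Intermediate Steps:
L(l) = -5 + 4/l
r = -14 (r = -10 - 4 = -14)
D(M) = 1 (D(M) = 5 - 4 = 1)
w(j, h) = -3 - 14*j (w(j, h) = -4 + (j*(-14) + 1) = -4 + (-14*j + 1) = -4 + (1 - 14*j) = -3 - 14*j)
w(L(-1), -3)*0 = (-3 - 14*(-5 + 4/(-1)))*0 = (-3 - 14*(-5 + 4*(-1)))*0 = (-3 - 14*(-5 - 4))*0 = (-3 - 14*(-9))*0 = (-3 + 126)*0 = 123*0 = 0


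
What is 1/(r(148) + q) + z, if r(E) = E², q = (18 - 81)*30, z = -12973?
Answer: -259641621/20014 ≈ -12973.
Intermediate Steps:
q = -1890 (q = -63*30 = -1890)
1/(r(148) + q) + z = 1/(148² - 1890) - 12973 = 1/(21904 - 1890) - 12973 = 1/20014 - 12973 = -259641621/20014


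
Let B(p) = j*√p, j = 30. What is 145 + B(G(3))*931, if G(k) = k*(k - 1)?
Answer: 145 + 27930*√6 ≈ 68559.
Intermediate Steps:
G(k) = k*(-1 + k)
B(p) = 30*√p
145 + B(G(3))*931 = 145 + (30*√(3*(-1 + 3)))*931 = 145 + (30*√(3*2))*931 = 145 + (30*√6)*931 = 145 + 27930*√6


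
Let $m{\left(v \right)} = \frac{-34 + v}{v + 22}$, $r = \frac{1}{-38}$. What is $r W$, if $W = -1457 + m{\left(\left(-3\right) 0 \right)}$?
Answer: $\frac{8022}{209} \approx 38.383$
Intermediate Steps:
$r = - \frac{1}{38} \approx -0.026316$
$m{\left(v \right)} = \frac{-34 + v}{22 + v}$
$W = - \frac{16044}{11}$ ($W = -1457 + \frac{-34 - 0}{22 - 0} = -1457 + \frac{-34 + 0}{22 + 0} = -1457 + \frac{1}{22} \left(-34\right) = -1457 - \frac{17}{11} = - \frac{16044}{11} \approx -1458.5$)
$r W = \left(- \frac{1}{38}\right) \left(- \frac{16044}{11}\right) = \frac{8022}{209}$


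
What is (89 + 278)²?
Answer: 134689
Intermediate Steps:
(89 + 278)² = 367² = 134689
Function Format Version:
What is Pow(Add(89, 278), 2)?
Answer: 134689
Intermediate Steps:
Pow(Add(89, 278), 2) = Pow(367, 2) = 134689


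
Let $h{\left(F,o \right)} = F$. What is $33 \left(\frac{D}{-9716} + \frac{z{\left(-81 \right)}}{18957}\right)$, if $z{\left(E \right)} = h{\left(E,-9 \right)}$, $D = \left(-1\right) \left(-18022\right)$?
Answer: $- \frac{1883365275}{30697702} \approx -61.352$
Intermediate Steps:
$D = 18022$
$z{\left(E \right)} = E$
$33 \left(\frac{D}{-9716} + \frac{z{\left(-81 \right)}}{18957}\right) = 33 \left(\frac{18022}{-9716} - \frac{81}{18957}\right) = 33 \left(18022 \left(- \frac{1}{9716}\right) - \frac{27}{6319}\right) = 33 \left(- \frac{9011}{4858} - \frac{27}{6319}\right) = 33 \left(- \frac{57071675}{30697702}\right) = - \frac{1883365275}{30697702}$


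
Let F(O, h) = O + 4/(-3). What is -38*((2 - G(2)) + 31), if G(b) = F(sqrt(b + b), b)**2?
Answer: -11134/9 ≈ -1237.1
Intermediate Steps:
F(O, h) = -4/3 + O (F(O, h) = O - 1/3*4 = O - 4/3 = -4/3 + O)
G(b) = (-4/3 + sqrt(2)*sqrt(b))**2 (G(b) = (-4/3 + sqrt(b + b))**2 = (-4/3 + sqrt(2*b))**2 = (-4/3 + sqrt(2)*sqrt(b))**2)
-38*((2 - G(2)) + 31) = -38*((2 - (-4 + 3*sqrt(2)*sqrt(2))**2/9) + 31) = -38*((2 - (-4 + 6)**2/9) + 31) = -38*((2 - 2**2/9) + 31) = -38*((2 - 4/9) + 31) = -38*(14/9 + 31) = -38*293/9 = -11134/9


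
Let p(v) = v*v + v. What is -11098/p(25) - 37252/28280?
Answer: -8451631/459550 ≈ -18.391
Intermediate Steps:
p(v) = v + v**2 (p(v) = v**2 + v = v + v**2)
-11098/p(25) - 37252/28280 = -11098*1/(25*(1 + 25)) - 37252/28280 = -11098/(25*26) - 37252*1/28280 = -11098/650 - 9313/7070 = -11098*1/650 - 9313/7070 = -5549/325 - 9313/7070 = -8451631/459550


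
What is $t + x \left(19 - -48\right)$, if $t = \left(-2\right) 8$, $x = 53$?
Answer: $3535$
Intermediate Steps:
$t = -16$
$t + x \left(19 - -48\right) = -16 + 53 \left(19 - -48\right) = -16 + 53 \left(19 + 48\right) = -16 + 53 \cdot 67 = -16 + 3551 = 3535$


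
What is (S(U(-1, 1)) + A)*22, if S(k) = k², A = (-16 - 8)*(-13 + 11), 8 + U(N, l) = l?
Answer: 2134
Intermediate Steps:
U(N, l) = -8 + l
A = 48 (A = -24*(-2) = 48)
(S(U(-1, 1)) + A)*22 = ((-8 + 1)² + 48)*22 = ((-7)² + 48)*22 = (49 + 48)*22 = 97*22 = 2134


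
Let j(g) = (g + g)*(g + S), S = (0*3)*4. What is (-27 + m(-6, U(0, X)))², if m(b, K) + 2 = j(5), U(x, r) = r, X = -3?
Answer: 441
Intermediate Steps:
S = 0 (S = 0*4 = 0)
j(g) = 2*g² (j(g) = (g + g)*(g + 0) = (2*g)*g = 2*g²)
m(b, K) = 48 (m(b, K) = -2 + 2*5² = -2 + 2*25 = -2 + 50 = 48)
(-27 + m(-6, U(0, X)))² = (-27 + 48)² = 21² = 441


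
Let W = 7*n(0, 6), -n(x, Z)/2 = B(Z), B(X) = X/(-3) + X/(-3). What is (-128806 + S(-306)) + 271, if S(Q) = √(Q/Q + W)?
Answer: -128535 + √57 ≈ -1.2853e+5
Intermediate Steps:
B(X) = -2*X/3 (B(X) = X*(-⅓) + X*(-⅓) = -X/3 - X/3 = -2*X/3)
n(x, Z) = 4*Z/3 (n(x, Z) = -(-4)*Z/3 = 4*Z/3)
W = 56 (W = 7*((4/3)*6) = 7*8 = 56)
S(Q) = √57 (S(Q) = √(Q/Q + 56) = √(1 + 56) = √57)
(-128806 + S(-306)) + 271 = (-128806 + √57) + 271 = -128535 + √57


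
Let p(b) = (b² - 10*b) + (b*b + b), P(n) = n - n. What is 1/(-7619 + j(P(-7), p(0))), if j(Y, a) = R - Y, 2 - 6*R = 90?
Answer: -3/22901 ≈ -0.00013100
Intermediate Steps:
R = -44/3 (R = ⅓ - ⅙*90 = ⅓ - 15 = -44/3 ≈ -14.667)
P(n) = 0
p(b) = -9*b + 2*b² (p(b) = (b² - 10*b) + (b² + b) = (b² - 10*b) + (b + b²) = -9*b + 2*b²)
j(Y, a) = -44/3 - Y
1/(-7619 + j(P(-7), p(0))) = 1/(-7619 + (-44/3 - 1*0)) = 1/(-7619 + (-44/3 + 0)) = 1/(-7619 - 44/3) = 1/(-22901/3) = -3/22901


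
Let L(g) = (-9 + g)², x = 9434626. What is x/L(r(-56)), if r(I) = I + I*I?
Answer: 9434626/9431041 ≈ 1.0004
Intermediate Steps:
r(I) = I + I²
x/L(r(-56)) = 9434626/((-9 - 56*(1 - 56))²) = 9434626/((-9 - 56*(-55))²) = 9434626/((-9 + 3080)²) = 9434626/(3071²) = 9434626/9431041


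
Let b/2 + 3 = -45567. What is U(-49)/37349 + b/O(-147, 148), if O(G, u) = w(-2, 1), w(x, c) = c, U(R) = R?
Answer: -3403987909/37349 ≈ -91140.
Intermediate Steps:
b = -91140 (b = -6 + 2*(-45567) = -6 - 91134 = -91140)
O(G, u) = 1
U(-49)/37349 + b/O(-147, 148) = -49/37349 - 91140/1 = -49*1/37349 - 91140*1 = -49/37349 - 91140 = -3403987909/37349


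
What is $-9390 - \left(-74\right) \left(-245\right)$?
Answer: $-27520$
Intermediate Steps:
$-9390 - \left(-74\right) \left(-245\right) = -9390 - 18130 = -27520$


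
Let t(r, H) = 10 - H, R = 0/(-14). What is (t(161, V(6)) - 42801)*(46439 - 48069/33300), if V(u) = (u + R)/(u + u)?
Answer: -14704781968097/7400 ≈ -1.9871e+9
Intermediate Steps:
R = 0 (R = 0*(-1/14) = 0)
V(u) = ½ (V(u) = (u + 0)/(u + u) = u/((2*u)) = u*(1/(2*u)) = ½)
(t(161, V(6)) - 42801)*(46439 - 48069/33300) = ((10 - 1*½) - 42801)*(46439 - 48069/33300) = ((10 - ½) - 42801)*(46439 - 48069*1/33300) = (19/2 - 42801)*(46439 - 5341/3700) = -85583/2*171818959/3700 = -14704781968097/7400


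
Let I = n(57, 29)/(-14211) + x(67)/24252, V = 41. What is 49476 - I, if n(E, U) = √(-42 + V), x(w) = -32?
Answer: 299972996/6063 + I/14211 ≈ 49476.0 + 7.0368e-5*I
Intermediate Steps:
n(E, U) = I (n(E, U) = √(-42 + 41) = √(-1) = I)
I = -8/6063 - I/14211 (I = I/(-14211) - 32/24252 = I*(-1/14211) - 32*1/24252 = -I/14211 - 8/6063 = -8/6063 - I/14211 ≈ -0.0013195 - 7.0368e-5*I)
49476 - I = 49476 - (-8/6063 - I/14211) = 49476 + (8/6063 + I/14211) = 299972996/6063 + I/14211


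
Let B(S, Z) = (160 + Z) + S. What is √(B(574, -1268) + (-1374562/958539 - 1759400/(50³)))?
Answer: I*√315554642986198737/23963475 ≈ 23.442*I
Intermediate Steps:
B(S, Z) = 160 + S + Z
√(B(574, -1268) + (-1374562/958539 - 1759400/(50³))) = √((160 + 574 - 1268) + (-1374562/958539 - 1759400/(50³))) = √(-534 + (-1374562*1/958539 - 1759400/125000)) = √(-534 + (-1374562/958539 - 1759400*1/125000)) = √(-534 + (-1374562/958539 - 8797/625)) = √(-534 - 9291368833/599086875) = √(-329203760083/599086875) = I*√315554642986198737/23963475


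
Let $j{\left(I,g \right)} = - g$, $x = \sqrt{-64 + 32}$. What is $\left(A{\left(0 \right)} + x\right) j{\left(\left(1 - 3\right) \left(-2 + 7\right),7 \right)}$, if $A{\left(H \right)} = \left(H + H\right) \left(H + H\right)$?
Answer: $- 28 i \sqrt{2} \approx - 39.598 i$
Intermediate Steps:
$x = 4 i \sqrt{2}$ ($x = \sqrt{-32} = 4 i \sqrt{2} \approx 5.6569 i$)
$A{\left(H \right)} = 4 H^{2}$ ($A{\left(H \right)} = 2 H 2 H = 4 H^{2}$)
$\left(A{\left(0 \right)} + x\right) j{\left(\left(1 - 3\right) \left(-2 + 7\right),7 \right)} = \left(4 \cdot 0^{2} + 4 i \sqrt{2}\right) \left(\left(-1\right) 7\right) = \left(4 \cdot 0 + 4 i \sqrt{2}\right) \left(-7\right) = \left(0 + 4 i \sqrt{2}\right) \left(-7\right) = 4 i \sqrt{2} \left(-7\right) = - 28 i \sqrt{2}$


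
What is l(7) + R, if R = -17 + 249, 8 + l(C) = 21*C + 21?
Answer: 392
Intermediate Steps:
l(C) = 13 + 21*C (l(C) = -8 + (21*C + 21) = -8 + (21 + 21*C) = 13 + 21*C)
R = 232
l(7) + R = (13 + 21*7) + 232 = (13 + 147) + 232 = 160 + 232 = 392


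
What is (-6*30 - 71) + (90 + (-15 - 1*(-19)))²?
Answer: 8585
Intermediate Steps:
(-6*30 - 71) + (90 + (-15 - 1*(-19)))² = (-180 - 71) + (90 + (-15 + 19))² = -251 + (90 + 4)² = -251 + 94² = -251 + 8836 = 8585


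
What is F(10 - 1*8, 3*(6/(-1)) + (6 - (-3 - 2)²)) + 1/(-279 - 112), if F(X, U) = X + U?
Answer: -13686/391 ≈ -35.003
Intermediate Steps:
F(X, U) = U + X
F(10 - 1*8, 3*(6/(-1)) + (6 - (-3 - 2)²)) + 1/(-279 - 112) = ((3*(6/(-1)) + (6 - (-3 - 2)²)) + (10 - 1*8)) + 1/(-279 - 112) = ((3*(6*(-1)) + (6 - 1*(-5)²)) + (10 - 8)) + 1/(-391) = ((3*(-6) + (6 - 1*25)) + 2) - 1/391 = ((-18 + (6 - 25)) + 2) - 1/391 = ((-18 - 19) + 2) - 1/391 = (-37 + 2) - 1/391 = -35 - 1/391 = -13686/391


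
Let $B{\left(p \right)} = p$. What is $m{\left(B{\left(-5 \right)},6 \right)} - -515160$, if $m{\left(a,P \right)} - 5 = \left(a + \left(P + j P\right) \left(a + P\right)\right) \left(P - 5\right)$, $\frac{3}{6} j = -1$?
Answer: $515154$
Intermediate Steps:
$j = -2$ ($j = 2 \left(-1\right) = -2$)
$m{\left(a,P \right)} = 5 + \left(-5 + P\right) \left(a - P \left(P + a\right)\right)$ ($m{\left(a,P \right)} = 5 + \left(a + \left(P - 2 P\right) \left(a + P\right)\right) \left(P - 5\right) = 5 + \left(a + - P \left(P + a\right)\right) \left(-5 + P\right) = 5 + \left(a - P \left(P + a\right)\right) \left(-5 + P\right) = 5 + \left(-5 + P\right) \left(a - P \left(P + a\right)\right)$)
$m{\left(B{\left(-5 \right)},6 \right)} - -515160 = \left(5 - 6^{3} - -25 + 5 \cdot 6^{2} - - 5 \cdot 6^{2} + 6 \cdot 6 \left(-5\right)\right) - -515160 = \left(5 - 216 + 25 + 5 \cdot 36 - \left(-5\right) 36 - 180\right) + 515160 = \left(5 - 216 + 25 + 180 + 180 - 180\right) + 515160 = -6 + 515160 = 515154$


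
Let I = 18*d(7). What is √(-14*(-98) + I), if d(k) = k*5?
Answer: √2002 ≈ 44.744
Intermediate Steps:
d(k) = 5*k
I = 630 (I = 18*(5*7) = 18*35 = 630)
√(-14*(-98) + I) = √(-14*(-98) + 630) = √(1372 + 630) = √2002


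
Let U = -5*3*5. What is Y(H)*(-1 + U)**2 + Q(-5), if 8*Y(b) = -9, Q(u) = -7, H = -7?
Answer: -6505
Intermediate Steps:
Y(b) = -9/8 (Y(b) = (1/8)*(-9) = -9/8)
U = -75 (U = -15*5 = -75)
Y(H)*(-1 + U)**2 + Q(-5) = -9*(-1 - 75)**2/8 - 7 = -9/8*(-76)**2 - 7 = -9/8*5776 - 7 = -6498 - 7 = -6505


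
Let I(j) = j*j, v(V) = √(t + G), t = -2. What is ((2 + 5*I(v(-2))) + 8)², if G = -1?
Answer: 25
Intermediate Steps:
v(V) = I*√3 (v(V) = √(-2 - 1) = √(-3) = I*√3)
I(j) = j²
((2 + 5*I(v(-2))) + 8)² = ((2 + 5*(I*√3)²) + 8)² = ((2 + 5*(-3)) + 8)² = ((2 - 15) + 8)² = (-13 + 8)² = (-5)² = 25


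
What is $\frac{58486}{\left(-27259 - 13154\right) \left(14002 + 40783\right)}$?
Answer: $- \frac{58486}{2214026205} \approx -2.6416 \cdot 10^{-5}$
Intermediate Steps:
$\frac{58486}{\left(-27259 - 13154\right) \left(14002 + 40783\right)} = \frac{58486}{\left(-27259 + \left(-14613 + 1459\right)\right) 54785} = \frac{58486}{\left(-27259 - 13154\right) 54785} = \frac{58486}{\left(-40413\right) 54785} = \frac{58486}{-2214026205} = 58486 \left(- \frac{1}{2214026205}\right) = - \frac{58486}{2214026205}$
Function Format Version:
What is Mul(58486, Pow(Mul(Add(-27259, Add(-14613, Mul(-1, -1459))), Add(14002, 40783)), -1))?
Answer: Rational(-58486, 2214026205) ≈ -2.6416e-5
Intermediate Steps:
Mul(58486, Pow(Mul(Add(-27259, Add(-14613, Mul(-1, -1459))), Add(14002, 40783)), -1)) = Mul(58486, Pow(Mul(Add(-27259, Add(-14613, 1459)), 54785), -1)) = Mul(58486, Pow(Mul(Add(-27259, -13154), 54785), -1)) = Mul(58486, Pow(Mul(-40413, 54785), -1)) = Mul(58486, Pow(-2214026205, -1)) = Mul(58486, Rational(-1, 2214026205)) = Rational(-58486, 2214026205)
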